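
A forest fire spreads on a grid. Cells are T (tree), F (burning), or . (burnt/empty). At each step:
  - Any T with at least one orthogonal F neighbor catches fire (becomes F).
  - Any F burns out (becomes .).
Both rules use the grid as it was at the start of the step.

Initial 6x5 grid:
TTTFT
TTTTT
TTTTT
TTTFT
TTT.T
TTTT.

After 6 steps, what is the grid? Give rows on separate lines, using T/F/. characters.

Step 1: 6 trees catch fire, 2 burn out
  TTF.F
  TTTFT
  TTTFT
  TTF.F
  TTT.T
  TTTT.
Step 2: 8 trees catch fire, 6 burn out
  TF...
  TTF.F
  TTF.F
  TF...
  TTF.F
  TTTT.
Step 3: 6 trees catch fire, 8 burn out
  F....
  TF...
  TF...
  F....
  TF...
  TTFT.
Step 4: 5 trees catch fire, 6 burn out
  .....
  F....
  F....
  .....
  F....
  TF.F.
Step 5: 1 trees catch fire, 5 burn out
  .....
  .....
  .....
  .....
  .....
  F....
Step 6: 0 trees catch fire, 1 burn out
  .....
  .....
  .....
  .....
  .....
  .....

.....
.....
.....
.....
.....
.....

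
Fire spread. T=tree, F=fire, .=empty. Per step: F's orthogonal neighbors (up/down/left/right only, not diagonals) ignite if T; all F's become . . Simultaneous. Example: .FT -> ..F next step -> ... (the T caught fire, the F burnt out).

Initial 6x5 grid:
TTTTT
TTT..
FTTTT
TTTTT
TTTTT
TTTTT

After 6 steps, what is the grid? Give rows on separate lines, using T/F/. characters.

Step 1: 3 trees catch fire, 1 burn out
  TTTTT
  FTT..
  .FTTT
  FTTTT
  TTTTT
  TTTTT
Step 2: 5 trees catch fire, 3 burn out
  FTTTT
  .FT..
  ..FTT
  .FTTT
  FTTTT
  TTTTT
Step 3: 6 trees catch fire, 5 burn out
  .FTTT
  ..F..
  ...FT
  ..FTT
  .FTTT
  FTTTT
Step 4: 5 trees catch fire, 6 burn out
  ..FTT
  .....
  ....F
  ...FT
  ..FTT
  .FTTT
Step 5: 4 trees catch fire, 5 burn out
  ...FT
  .....
  .....
  ....F
  ...FT
  ..FTT
Step 6: 3 trees catch fire, 4 burn out
  ....F
  .....
  .....
  .....
  ....F
  ...FT

....F
.....
.....
.....
....F
...FT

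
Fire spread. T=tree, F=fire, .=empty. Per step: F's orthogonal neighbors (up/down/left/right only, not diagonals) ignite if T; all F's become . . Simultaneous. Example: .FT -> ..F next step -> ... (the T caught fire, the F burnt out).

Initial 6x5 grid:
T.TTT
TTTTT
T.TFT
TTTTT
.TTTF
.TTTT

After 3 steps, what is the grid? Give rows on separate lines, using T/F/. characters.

Step 1: 7 trees catch fire, 2 burn out
  T.TTT
  TTTFT
  T.F.F
  TTTFF
  .TTF.
  .TTTF
Step 2: 6 trees catch fire, 7 burn out
  T.TFT
  TTF.F
  T....
  TTF..
  .TF..
  .TTF.
Step 3: 6 trees catch fire, 6 burn out
  T.F.F
  TF...
  T....
  TF...
  .F...
  .TF..

T.F.F
TF...
T....
TF...
.F...
.TF..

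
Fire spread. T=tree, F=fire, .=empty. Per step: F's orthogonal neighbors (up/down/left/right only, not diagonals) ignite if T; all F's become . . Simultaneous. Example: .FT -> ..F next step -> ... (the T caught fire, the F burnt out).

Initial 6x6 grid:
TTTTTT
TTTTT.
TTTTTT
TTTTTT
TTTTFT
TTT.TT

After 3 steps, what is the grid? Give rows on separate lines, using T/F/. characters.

Step 1: 4 trees catch fire, 1 burn out
  TTTTTT
  TTTTT.
  TTTTTT
  TTTTFT
  TTTF.F
  TTT.FT
Step 2: 5 trees catch fire, 4 burn out
  TTTTTT
  TTTTT.
  TTTTFT
  TTTF.F
  TTF...
  TTT..F
Step 3: 6 trees catch fire, 5 burn out
  TTTTTT
  TTTTF.
  TTTF.F
  TTF...
  TF....
  TTF...

TTTTTT
TTTTF.
TTTF.F
TTF...
TF....
TTF...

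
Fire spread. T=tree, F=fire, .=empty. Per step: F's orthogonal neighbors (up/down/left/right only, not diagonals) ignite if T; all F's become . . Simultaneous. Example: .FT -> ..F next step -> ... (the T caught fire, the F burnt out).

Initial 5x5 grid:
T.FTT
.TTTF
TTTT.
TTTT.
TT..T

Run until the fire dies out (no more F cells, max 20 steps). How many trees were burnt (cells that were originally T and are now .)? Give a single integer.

Step 1: +4 fires, +2 burnt (F count now 4)
Step 2: +3 fires, +4 burnt (F count now 3)
Step 3: +3 fires, +3 burnt (F count now 3)
Step 4: +2 fires, +3 burnt (F count now 2)
Step 5: +2 fires, +2 burnt (F count now 2)
Step 6: +1 fires, +2 burnt (F count now 1)
Step 7: +0 fires, +1 burnt (F count now 0)
Fire out after step 7
Initially T: 17, now '.': 23
Total burnt (originally-T cells now '.'): 15

Answer: 15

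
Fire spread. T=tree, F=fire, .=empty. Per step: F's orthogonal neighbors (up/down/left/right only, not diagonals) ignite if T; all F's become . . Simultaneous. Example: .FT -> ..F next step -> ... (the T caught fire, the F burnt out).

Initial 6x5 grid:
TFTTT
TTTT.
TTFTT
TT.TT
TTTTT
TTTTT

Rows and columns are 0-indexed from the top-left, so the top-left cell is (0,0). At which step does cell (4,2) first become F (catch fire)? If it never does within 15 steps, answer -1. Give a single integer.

Step 1: cell (4,2)='T' (+6 fires, +2 burnt)
Step 2: cell (4,2)='T' (+7 fires, +6 burnt)
Step 3: cell (4,2)='T' (+5 fires, +7 burnt)
Step 4: cell (4,2)='F' (+5 fires, +5 burnt)
  -> target ignites at step 4
Step 5: cell (4,2)='.' (+3 fires, +5 burnt)
Step 6: cell (4,2)='.' (+0 fires, +3 burnt)
  fire out at step 6

4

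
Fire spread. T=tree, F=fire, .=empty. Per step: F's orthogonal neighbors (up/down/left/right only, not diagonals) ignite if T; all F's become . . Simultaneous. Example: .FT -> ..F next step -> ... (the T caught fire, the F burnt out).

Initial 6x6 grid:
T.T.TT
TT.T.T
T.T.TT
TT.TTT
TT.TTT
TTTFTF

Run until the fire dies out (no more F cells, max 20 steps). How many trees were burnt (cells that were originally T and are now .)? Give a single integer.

Answer: 23

Derivation:
Step 1: +4 fires, +2 burnt (F count now 4)
Step 2: +4 fires, +4 burnt (F count now 4)
Step 3: +4 fires, +4 burnt (F count now 4)
Step 4: +4 fires, +4 burnt (F count now 4)
Step 5: +2 fires, +4 burnt (F count now 2)
Step 6: +2 fires, +2 burnt (F count now 2)
Step 7: +1 fires, +2 burnt (F count now 1)
Step 8: +2 fires, +1 burnt (F count now 2)
Step 9: +0 fires, +2 burnt (F count now 0)
Fire out after step 9
Initially T: 26, now '.': 33
Total burnt (originally-T cells now '.'): 23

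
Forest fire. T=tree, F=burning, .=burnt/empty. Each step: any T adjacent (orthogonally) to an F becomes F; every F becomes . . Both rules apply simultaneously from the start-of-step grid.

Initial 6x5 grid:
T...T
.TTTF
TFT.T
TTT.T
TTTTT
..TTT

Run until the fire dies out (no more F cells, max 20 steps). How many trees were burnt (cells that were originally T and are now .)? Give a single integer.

Step 1: +7 fires, +2 burnt (F count now 7)
Step 2: +5 fires, +7 burnt (F count now 5)
Step 3: +3 fires, +5 burnt (F count now 3)
Step 4: +3 fires, +3 burnt (F count now 3)
Step 5: +1 fires, +3 burnt (F count now 1)
Step 6: +0 fires, +1 burnt (F count now 0)
Fire out after step 6
Initially T: 20, now '.': 29
Total burnt (originally-T cells now '.'): 19

Answer: 19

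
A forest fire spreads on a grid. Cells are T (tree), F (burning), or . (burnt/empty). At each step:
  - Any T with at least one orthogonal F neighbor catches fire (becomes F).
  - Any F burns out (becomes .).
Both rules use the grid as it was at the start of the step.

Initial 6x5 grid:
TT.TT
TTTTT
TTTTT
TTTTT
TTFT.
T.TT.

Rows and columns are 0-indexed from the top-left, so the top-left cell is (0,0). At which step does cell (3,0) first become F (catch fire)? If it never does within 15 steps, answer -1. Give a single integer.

Step 1: cell (3,0)='T' (+4 fires, +1 burnt)
Step 2: cell (3,0)='T' (+5 fires, +4 burnt)
Step 3: cell (3,0)='F' (+6 fires, +5 burnt)
  -> target ignites at step 3
Step 4: cell (3,0)='.' (+4 fires, +6 burnt)
Step 5: cell (3,0)='.' (+4 fires, +4 burnt)
Step 6: cell (3,0)='.' (+2 fires, +4 burnt)
Step 7: cell (3,0)='.' (+0 fires, +2 burnt)
  fire out at step 7

3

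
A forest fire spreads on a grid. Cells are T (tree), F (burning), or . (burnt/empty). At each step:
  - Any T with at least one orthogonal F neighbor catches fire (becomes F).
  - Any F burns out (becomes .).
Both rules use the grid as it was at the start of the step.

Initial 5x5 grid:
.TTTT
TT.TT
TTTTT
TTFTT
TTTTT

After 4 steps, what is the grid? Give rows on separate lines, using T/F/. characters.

Step 1: 4 trees catch fire, 1 burn out
  .TTTT
  TT.TT
  TTFTT
  TF.FT
  TTFTT
Step 2: 6 trees catch fire, 4 burn out
  .TTTT
  TT.TT
  TF.FT
  F...F
  TF.FT
Step 3: 6 trees catch fire, 6 burn out
  .TTTT
  TF.FT
  F...F
  .....
  F...F
Step 4: 4 trees catch fire, 6 burn out
  .FTFT
  F...F
  .....
  .....
  .....

.FTFT
F...F
.....
.....
.....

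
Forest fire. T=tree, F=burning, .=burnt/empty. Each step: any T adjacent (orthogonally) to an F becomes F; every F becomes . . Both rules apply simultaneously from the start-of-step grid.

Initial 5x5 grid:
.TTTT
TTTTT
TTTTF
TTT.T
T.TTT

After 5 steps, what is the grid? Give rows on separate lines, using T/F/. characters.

Step 1: 3 trees catch fire, 1 burn out
  .TTTT
  TTTTF
  TTTF.
  TTT.F
  T.TTT
Step 2: 4 trees catch fire, 3 burn out
  .TTTF
  TTTF.
  TTF..
  TTT..
  T.TTF
Step 3: 5 trees catch fire, 4 burn out
  .TTF.
  TTF..
  TF...
  TTF..
  T.TF.
Step 4: 5 trees catch fire, 5 burn out
  .TF..
  TF...
  F....
  TF...
  T.F..
Step 5: 3 trees catch fire, 5 burn out
  .F...
  F....
  .....
  F....
  T....

.F...
F....
.....
F....
T....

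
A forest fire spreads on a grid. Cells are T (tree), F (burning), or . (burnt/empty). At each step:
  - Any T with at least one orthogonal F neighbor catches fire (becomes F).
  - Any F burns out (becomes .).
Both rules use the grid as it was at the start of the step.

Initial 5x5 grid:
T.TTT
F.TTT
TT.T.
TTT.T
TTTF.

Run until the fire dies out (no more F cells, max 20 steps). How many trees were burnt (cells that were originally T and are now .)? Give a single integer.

Answer: 9

Derivation:
Step 1: +3 fires, +2 burnt (F count now 3)
Step 2: +4 fires, +3 burnt (F count now 4)
Step 3: +2 fires, +4 burnt (F count now 2)
Step 4: +0 fires, +2 burnt (F count now 0)
Fire out after step 4
Initially T: 17, now '.': 17
Total burnt (originally-T cells now '.'): 9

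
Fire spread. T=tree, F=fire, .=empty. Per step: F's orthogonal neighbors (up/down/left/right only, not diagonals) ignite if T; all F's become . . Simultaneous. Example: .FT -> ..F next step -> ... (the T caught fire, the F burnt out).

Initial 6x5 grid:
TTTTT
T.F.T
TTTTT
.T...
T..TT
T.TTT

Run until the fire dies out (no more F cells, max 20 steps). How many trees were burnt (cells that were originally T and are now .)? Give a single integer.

Answer: 13

Derivation:
Step 1: +2 fires, +1 burnt (F count now 2)
Step 2: +4 fires, +2 burnt (F count now 4)
Step 3: +5 fires, +4 burnt (F count now 5)
Step 4: +2 fires, +5 burnt (F count now 2)
Step 5: +0 fires, +2 burnt (F count now 0)
Fire out after step 5
Initially T: 20, now '.': 23
Total burnt (originally-T cells now '.'): 13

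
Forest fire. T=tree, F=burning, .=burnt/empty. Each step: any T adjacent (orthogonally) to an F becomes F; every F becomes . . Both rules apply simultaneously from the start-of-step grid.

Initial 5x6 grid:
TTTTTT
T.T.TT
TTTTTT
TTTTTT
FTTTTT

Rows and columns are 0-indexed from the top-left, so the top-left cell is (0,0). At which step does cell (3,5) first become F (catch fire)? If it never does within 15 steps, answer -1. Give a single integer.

Step 1: cell (3,5)='T' (+2 fires, +1 burnt)
Step 2: cell (3,5)='T' (+3 fires, +2 burnt)
Step 3: cell (3,5)='T' (+4 fires, +3 burnt)
Step 4: cell (3,5)='T' (+4 fires, +4 burnt)
Step 5: cell (3,5)='T' (+5 fires, +4 burnt)
Step 6: cell (3,5)='F' (+3 fires, +5 burnt)
  -> target ignites at step 6
Step 7: cell (3,5)='.' (+3 fires, +3 burnt)
Step 8: cell (3,5)='.' (+2 fires, +3 burnt)
Step 9: cell (3,5)='.' (+1 fires, +2 burnt)
Step 10: cell (3,5)='.' (+0 fires, +1 burnt)
  fire out at step 10

6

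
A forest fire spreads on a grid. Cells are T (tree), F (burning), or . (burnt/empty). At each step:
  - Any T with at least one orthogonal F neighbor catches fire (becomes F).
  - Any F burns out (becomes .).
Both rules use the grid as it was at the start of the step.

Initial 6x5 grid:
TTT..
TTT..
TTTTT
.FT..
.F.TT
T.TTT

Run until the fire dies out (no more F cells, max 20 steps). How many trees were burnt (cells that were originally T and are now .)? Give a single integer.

Answer: 12

Derivation:
Step 1: +2 fires, +2 burnt (F count now 2)
Step 2: +3 fires, +2 burnt (F count now 3)
Step 3: +4 fires, +3 burnt (F count now 4)
Step 4: +3 fires, +4 burnt (F count now 3)
Step 5: +0 fires, +3 burnt (F count now 0)
Fire out after step 5
Initially T: 18, now '.': 24
Total burnt (originally-T cells now '.'): 12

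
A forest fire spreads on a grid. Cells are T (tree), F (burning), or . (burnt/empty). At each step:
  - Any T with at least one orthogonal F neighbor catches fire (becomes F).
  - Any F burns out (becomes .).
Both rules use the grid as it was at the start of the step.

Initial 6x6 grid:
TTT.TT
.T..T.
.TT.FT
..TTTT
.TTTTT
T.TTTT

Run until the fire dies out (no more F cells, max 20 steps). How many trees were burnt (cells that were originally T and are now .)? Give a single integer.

Step 1: +3 fires, +1 burnt (F count now 3)
Step 2: +4 fires, +3 burnt (F count now 4)
Step 3: +5 fires, +4 burnt (F count now 5)
Step 4: +4 fires, +5 burnt (F count now 4)
Step 5: +3 fires, +4 burnt (F count now 3)
Step 6: +1 fires, +3 burnt (F count now 1)
Step 7: +1 fires, +1 burnt (F count now 1)
Step 8: +2 fires, +1 burnt (F count now 2)
Step 9: +0 fires, +2 burnt (F count now 0)
Fire out after step 9
Initially T: 24, now '.': 35
Total burnt (originally-T cells now '.'): 23

Answer: 23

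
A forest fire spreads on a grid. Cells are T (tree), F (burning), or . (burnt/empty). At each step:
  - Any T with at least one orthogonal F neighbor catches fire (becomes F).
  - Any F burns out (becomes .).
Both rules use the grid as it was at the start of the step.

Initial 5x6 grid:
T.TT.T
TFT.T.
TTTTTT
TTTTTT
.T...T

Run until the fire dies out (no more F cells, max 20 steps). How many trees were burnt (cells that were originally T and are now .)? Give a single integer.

Step 1: +3 fires, +1 burnt (F count now 3)
Step 2: +5 fires, +3 burnt (F count now 5)
Step 3: +5 fires, +5 burnt (F count now 5)
Step 4: +2 fires, +5 burnt (F count now 2)
Step 5: +3 fires, +2 burnt (F count now 3)
Step 6: +1 fires, +3 burnt (F count now 1)
Step 7: +1 fires, +1 burnt (F count now 1)
Step 8: +0 fires, +1 burnt (F count now 0)
Fire out after step 8
Initially T: 21, now '.': 29
Total burnt (originally-T cells now '.'): 20

Answer: 20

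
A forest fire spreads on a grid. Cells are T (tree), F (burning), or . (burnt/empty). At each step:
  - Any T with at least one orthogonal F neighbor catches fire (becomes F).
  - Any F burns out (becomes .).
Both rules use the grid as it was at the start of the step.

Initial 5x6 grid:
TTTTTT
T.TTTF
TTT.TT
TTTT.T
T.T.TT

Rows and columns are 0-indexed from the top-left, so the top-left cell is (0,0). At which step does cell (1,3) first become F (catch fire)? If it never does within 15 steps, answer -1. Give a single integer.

Step 1: cell (1,3)='T' (+3 fires, +1 burnt)
Step 2: cell (1,3)='F' (+4 fires, +3 burnt)
  -> target ignites at step 2
Step 3: cell (1,3)='.' (+3 fires, +4 burnt)
Step 4: cell (1,3)='.' (+3 fires, +3 burnt)
Step 5: cell (1,3)='.' (+3 fires, +3 burnt)
Step 6: cell (1,3)='.' (+5 fires, +3 burnt)
Step 7: cell (1,3)='.' (+2 fires, +5 burnt)
Step 8: cell (1,3)='.' (+1 fires, +2 burnt)
Step 9: cell (1,3)='.' (+0 fires, +1 burnt)
  fire out at step 9

2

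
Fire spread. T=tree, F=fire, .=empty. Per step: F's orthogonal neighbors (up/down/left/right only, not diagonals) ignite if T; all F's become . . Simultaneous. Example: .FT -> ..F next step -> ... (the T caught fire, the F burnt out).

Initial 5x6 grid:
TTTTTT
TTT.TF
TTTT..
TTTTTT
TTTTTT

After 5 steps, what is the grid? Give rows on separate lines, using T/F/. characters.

Step 1: 2 trees catch fire, 1 burn out
  TTTTTF
  TTT.F.
  TTTT..
  TTTTTT
  TTTTTT
Step 2: 1 trees catch fire, 2 burn out
  TTTTF.
  TTT...
  TTTT..
  TTTTTT
  TTTTTT
Step 3: 1 trees catch fire, 1 burn out
  TTTF..
  TTT...
  TTTT..
  TTTTTT
  TTTTTT
Step 4: 1 trees catch fire, 1 burn out
  TTF...
  TTT...
  TTTT..
  TTTTTT
  TTTTTT
Step 5: 2 trees catch fire, 1 burn out
  TF....
  TTF...
  TTTT..
  TTTTTT
  TTTTTT

TF....
TTF...
TTTT..
TTTTTT
TTTTTT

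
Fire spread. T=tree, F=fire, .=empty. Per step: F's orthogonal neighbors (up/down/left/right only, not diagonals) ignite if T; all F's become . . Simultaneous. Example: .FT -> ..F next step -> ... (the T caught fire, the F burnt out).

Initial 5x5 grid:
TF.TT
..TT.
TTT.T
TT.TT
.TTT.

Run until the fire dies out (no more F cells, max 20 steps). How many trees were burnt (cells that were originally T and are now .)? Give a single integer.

Step 1: +1 fires, +1 burnt (F count now 1)
Step 2: +0 fires, +1 burnt (F count now 0)
Fire out after step 2
Initially T: 16, now '.': 10
Total burnt (originally-T cells now '.'): 1

Answer: 1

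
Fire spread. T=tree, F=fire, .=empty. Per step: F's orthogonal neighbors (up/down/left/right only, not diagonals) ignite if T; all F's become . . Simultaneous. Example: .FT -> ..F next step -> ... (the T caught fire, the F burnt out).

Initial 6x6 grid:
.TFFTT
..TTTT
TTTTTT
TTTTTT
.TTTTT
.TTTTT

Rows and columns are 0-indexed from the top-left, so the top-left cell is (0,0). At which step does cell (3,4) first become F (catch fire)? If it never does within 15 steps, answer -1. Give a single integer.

Step 1: cell (3,4)='T' (+4 fires, +2 burnt)
Step 2: cell (3,4)='T' (+4 fires, +4 burnt)
Step 3: cell (3,4)='T' (+5 fires, +4 burnt)
Step 4: cell (3,4)='F' (+6 fires, +5 burnt)
  -> target ignites at step 4
Step 5: cell (3,4)='.' (+6 fires, +6 burnt)
Step 6: cell (3,4)='.' (+3 fires, +6 burnt)
Step 7: cell (3,4)='.' (+1 fires, +3 burnt)
Step 8: cell (3,4)='.' (+0 fires, +1 burnt)
  fire out at step 8

4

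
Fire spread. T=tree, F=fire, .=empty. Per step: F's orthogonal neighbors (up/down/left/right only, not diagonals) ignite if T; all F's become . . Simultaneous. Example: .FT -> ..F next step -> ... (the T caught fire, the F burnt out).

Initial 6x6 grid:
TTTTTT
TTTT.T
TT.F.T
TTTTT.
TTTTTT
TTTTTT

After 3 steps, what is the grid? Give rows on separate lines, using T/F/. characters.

Step 1: 2 trees catch fire, 1 burn out
  TTTTTT
  TTTF.T
  TT...T
  TTTFT.
  TTTTTT
  TTTTTT
Step 2: 5 trees catch fire, 2 burn out
  TTTFTT
  TTF..T
  TT...T
  TTF.F.
  TTTFTT
  TTTTTT
Step 3: 7 trees catch fire, 5 burn out
  TTF.FT
  TF...T
  TT...T
  TF....
  TTF.FT
  TTTFTT

TTF.FT
TF...T
TT...T
TF....
TTF.FT
TTTFTT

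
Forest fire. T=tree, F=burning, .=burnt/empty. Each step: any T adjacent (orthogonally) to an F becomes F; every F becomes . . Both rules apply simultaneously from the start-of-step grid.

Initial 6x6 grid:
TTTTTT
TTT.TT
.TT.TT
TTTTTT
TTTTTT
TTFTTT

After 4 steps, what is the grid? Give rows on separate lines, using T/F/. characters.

Step 1: 3 trees catch fire, 1 burn out
  TTTTTT
  TTT.TT
  .TT.TT
  TTTTTT
  TTFTTT
  TF.FTT
Step 2: 5 trees catch fire, 3 burn out
  TTTTTT
  TTT.TT
  .TT.TT
  TTFTTT
  TF.FTT
  F...FT
Step 3: 6 trees catch fire, 5 burn out
  TTTTTT
  TTT.TT
  .TF.TT
  TF.FTT
  F...FT
  .....F
Step 4: 5 trees catch fire, 6 burn out
  TTTTTT
  TTF.TT
  .F..TT
  F...FT
  .....F
  ......

TTTTTT
TTF.TT
.F..TT
F...FT
.....F
......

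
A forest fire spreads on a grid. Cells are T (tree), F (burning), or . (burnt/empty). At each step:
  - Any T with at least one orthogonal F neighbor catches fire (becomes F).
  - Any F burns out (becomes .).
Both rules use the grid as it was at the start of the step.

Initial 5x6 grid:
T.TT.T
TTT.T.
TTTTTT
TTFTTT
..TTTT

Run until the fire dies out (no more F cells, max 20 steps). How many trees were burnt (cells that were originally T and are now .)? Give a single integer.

Step 1: +4 fires, +1 burnt (F count now 4)
Step 2: +6 fires, +4 burnt (F count now 6)
Step 3: +6 fires, +6 burnt (F count now 6)
Step 4: +5 fires, +6 burnt (F count now 5)
Step 5: +1 fires, +5 burnt (F count now 1)
Step 6: +0 fires, +1 burnt (F count now 0)
Fire out after step 6
Initially T: 23, now '.': 29
Total burnt (originally-T cells now '.'): 22

Answer: 22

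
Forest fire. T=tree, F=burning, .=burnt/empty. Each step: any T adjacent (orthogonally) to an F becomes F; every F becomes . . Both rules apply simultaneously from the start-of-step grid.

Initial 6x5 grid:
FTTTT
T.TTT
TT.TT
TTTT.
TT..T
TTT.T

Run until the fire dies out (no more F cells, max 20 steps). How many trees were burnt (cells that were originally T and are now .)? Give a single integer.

Answer: 21

Derivation:
Step 1: +2 fires, +1 burnt (F count now 2)
Step 2: +2 fires, +2 burnt (F count now 2)
Step 3: +4 fires, +2 burnt (F count now 4)
Step 4: +4 fires, +4 burnt (F count now 4)
Step 5: +5 fires, +4 burnt (F count now 5)
Step 6: +3 fires, +5 burnt (F count now 3)
Step 7: +1 fires, +3 burnt (F count now 1)
Step 8: +0 fires, +1 burnt (F count now 0)
Fire out after step 8
Initially T: 23, now '.': 28
Total burnt (originally-T cells now '.'): 21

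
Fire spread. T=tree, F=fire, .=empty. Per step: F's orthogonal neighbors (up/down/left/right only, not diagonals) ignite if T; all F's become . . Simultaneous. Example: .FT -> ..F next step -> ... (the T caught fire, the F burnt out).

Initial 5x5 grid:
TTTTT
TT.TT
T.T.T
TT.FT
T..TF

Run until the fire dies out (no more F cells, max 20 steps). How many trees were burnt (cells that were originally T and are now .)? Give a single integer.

Step 1: +2 fires, +2 burnt (F count now 2)
Step 2: +1 fires, +2 burnt (F count now 1)
Step 3: +1 fires, +1 burnt (F count now 1)
Step 4: +2 fires, +1 burnt (F count now 2)
Step 5: +1 fires, +2 burnt (F count now 1)
Step 6: +1 fires, +1 burnt (F count now 1)
Step 7: +1 fires, +1 burnt (F count now 1)
Step 8: +2 fires, +1 burnt (F count now 2)
Step 9: +1 fires, +2 burnt (F count now 1)
Step 10: +1 fires, +1 burnt (F count now 1)
Step 11: +1 fires, +1 burnt (F count now 1)
Step 12: +2 fires, +1 burnt (F count now 2)
Step 13: +0 fires, +2 burnt (F count now 0)
Fire out after step 13
Initially T: 17, now '.': 24
Total burnt (originally-T cells now '.'): 16

Answer: 16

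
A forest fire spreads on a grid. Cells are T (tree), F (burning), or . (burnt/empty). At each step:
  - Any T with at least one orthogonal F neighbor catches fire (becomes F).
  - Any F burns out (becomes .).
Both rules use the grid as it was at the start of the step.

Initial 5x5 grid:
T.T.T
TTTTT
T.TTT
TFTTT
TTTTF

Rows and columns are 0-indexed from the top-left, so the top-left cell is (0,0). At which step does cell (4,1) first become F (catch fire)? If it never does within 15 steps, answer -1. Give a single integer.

Step 1: cell (4,1)='F' (+5 fires, +2 burnt)
  -> target ignites at step 1
Step 2: cell (4,1)='.' (+6 fires, +5 burnt)
Step 3: cell (4,1)='.' (+4 fires, +6 burnt)
Step 4: cell (4,1)='.' (+5 fires, +4 burnt)
Step 5: cell (4,1)='.' (+0 fires, +5 burnt)
  fire out at step 5

1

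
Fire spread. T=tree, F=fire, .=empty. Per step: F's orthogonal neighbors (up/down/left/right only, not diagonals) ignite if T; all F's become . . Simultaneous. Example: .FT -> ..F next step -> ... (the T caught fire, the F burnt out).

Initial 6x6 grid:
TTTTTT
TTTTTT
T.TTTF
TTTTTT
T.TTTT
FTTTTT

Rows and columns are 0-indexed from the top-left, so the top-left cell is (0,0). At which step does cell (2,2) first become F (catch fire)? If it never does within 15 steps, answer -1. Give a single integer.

Step 1: cell (2,2)='T' (+5 fires, +2 burnt)
Step 2: cell (2,2)='T' (+7 fires, +5 burnt)
Step 3: cell (2,2)='F' (+10 fires, +7 burnt)
  -> target ignites at step 3
Step 4: cell (2,2)='.' (+6 fires, +10 burnt)
Step 5: cell (2,2)='.' (+3 fires, +6 burnt)
Step 6: cell (2,2)='.' (+1 fires, +3 burnt)
Step 7: cell (2,2)='.' (+0 fires, +1 burnt)
  fire out at step 7

3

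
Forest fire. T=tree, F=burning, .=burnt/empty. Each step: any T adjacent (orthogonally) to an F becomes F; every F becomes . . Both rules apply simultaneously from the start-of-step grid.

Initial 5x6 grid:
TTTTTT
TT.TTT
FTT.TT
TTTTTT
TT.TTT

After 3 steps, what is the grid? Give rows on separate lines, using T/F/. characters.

Step 1: 3 trees catch fire, 1 burn out
  TTTTTT
  FT.TTT
  .FT.TT
  FTTTTT
  TT.TTT
Step 2: 5 trees catch fire, 3 burn out
  FTTTTT
  .F.TTT
  ..F.TT
  .FTTTT
  FT.TTT
Step 3: 3 trees catch fire, 5 burn out
  .FTTTT
  ...TTT
  ....TT
  ..FTTT
  .F.TTT

.FTTTT
...TTT
....TT
..FTTT
.F.TTT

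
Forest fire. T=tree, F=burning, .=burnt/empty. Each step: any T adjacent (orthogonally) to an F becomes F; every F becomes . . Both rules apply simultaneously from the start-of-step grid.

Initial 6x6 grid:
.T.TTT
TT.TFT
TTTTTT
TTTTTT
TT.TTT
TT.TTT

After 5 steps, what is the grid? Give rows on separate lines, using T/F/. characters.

Step 1: 4 trees catch fire, 1 burn out
  .T.TFT
  TT.F.F
  TTTTFT
  TTTTTT
  TT.TTT
  TT.TTT
Step 2: 5 trees catch fire, 4 burn out
  .T.F.F
  TT....
  TTTF.F
  TTTTFT
  TT.TTT
  TT.TTT
Step 3: 4 trees catch fire, 5 burn out
  .T....
  TT....
  TTF...
  TTTF.F
  TT.TFT
  TT.TTT
Step 4: 5 trees catch fire, 4 burn out
  .T....
  TT....
  TF....
  TTF...
  TT.F.F
  TT.TFT
Step 5: 5 trees catch fire, 5 burn out
  .T....
  TF....
  F.....
  TF....
  TT....
  TT.F.F

.T....
TF....
F.....
TF....
TT....
TT.F.F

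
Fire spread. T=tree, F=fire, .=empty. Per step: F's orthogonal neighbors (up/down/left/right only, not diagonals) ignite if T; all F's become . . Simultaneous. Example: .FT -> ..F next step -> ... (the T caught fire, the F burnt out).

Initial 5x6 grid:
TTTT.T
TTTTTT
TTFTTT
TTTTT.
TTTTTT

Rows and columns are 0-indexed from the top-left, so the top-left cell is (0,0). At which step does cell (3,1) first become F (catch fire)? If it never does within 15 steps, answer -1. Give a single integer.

Step 1: cell (3,1)='T' (+4 fires, +1 burnt)
Step 2: cell (3,1)='F' (+8 fires, +4 burnt)
  -> target ignites at step 2
Step 3: cell (3,1)='.' (+9 fires, +8 burnt)
Step 4: cell (3,1)='.' (+4 fires, +9 burnt)
Step 5: cell (3,1)='.' (+2 fires, +4 burnt)
Step 6: cell (3,1)='.' (+0 fires, +2 burnt)
  fire out at step 6

2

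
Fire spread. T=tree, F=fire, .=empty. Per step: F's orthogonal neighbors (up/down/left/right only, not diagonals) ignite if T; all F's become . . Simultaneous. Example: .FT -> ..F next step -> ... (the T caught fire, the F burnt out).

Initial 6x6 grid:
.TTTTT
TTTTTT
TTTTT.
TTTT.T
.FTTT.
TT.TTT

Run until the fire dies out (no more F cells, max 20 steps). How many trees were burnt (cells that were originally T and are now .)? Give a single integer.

Step 1: +3 fires, +1 burnt (F count now 3)
Step 2: +5 fires, +3 burnt (F count now 5)
Step 3: +6 fires, +5 burnt (F count now 6)
Step 4: +5 fires, +6 burnt (F count now 5)
Step 5: +4 fires, +5 burnt (F count now 4)
Step 6: +2 fires, +4 burnt (F count now 2)
Step 7: +2 fires, +2 burnt (F count now 2)
Step 8: +1 fires, +2 burnt (F count now 1)
Step 9: +0 fires, +1 burnt (F count now 0)
Fire out after step 9
Initially T: 29, now '.': 35
Total burnt (originally-T cells now '.'): 28

Answer: 28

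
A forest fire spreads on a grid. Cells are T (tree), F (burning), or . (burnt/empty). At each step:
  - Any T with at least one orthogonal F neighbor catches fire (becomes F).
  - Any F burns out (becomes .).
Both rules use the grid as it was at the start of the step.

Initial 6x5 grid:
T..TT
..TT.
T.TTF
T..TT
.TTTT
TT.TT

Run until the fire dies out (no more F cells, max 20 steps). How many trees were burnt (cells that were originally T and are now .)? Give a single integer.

Step 1: +2 fires, +1 burnt (F count now 2)
Step 2: +4 fires, +2 burnt (F count now 4)
Step 3: +4 fires, +4 burnt (F count now 4)
Step 4: +3 fires, +4 burnt (F count now 3)
Step 5: +1 fires, +3 burnt (F count now 1)
Step 6: +1 fires, +1 burnt (F count now 1)
Step 7: +1 fires, +1 burnt (F count now 1)
Step 8: +0 fires, +1 burnt (F count now 0)
Fire out after step 8
Initially T: 19, now '.': 27
Total burnt (originally-T cells now '.'): 16

Answer: 16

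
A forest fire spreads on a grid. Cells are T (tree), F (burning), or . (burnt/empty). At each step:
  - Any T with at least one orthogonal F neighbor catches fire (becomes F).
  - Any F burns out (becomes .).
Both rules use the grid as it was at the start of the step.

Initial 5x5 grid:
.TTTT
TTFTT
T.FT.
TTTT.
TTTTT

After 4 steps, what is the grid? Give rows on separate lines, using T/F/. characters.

Step 1: 5 trees catch fire, 2 burn out
  .TFTT
  TF.FT
  T..F.
  TTFT.
  TTTTT
Step 2: 7 trees catch fire, 5 burn out
  .F.FT
  F...F
  T....
  TF.F.
  TTFTT
Step 3: 5 trees catch fire, 7 burn out
  ....F
  .....
  F....
  F....
  TF.FT
Step 4: 2 trees catch fire, 5 burn out
  .....
  .....
  .....
  .....
  F...F

.....
.....
.....
.....
F...F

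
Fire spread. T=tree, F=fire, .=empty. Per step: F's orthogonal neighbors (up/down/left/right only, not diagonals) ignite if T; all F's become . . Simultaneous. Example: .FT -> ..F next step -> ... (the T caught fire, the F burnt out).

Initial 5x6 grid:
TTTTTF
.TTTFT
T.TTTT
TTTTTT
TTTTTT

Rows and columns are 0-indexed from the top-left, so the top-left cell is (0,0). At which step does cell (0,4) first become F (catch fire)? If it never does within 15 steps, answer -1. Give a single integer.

Step 1: cell (0,4)='F' (+4 fires, +2 burnt)
  -> target ignites at step 1
Step 2: cell (0,4)='.' (+5 fires, +4 burnt)
Step 3: cell (0,4)='.' (+6 fires, +5 burnt)
Step 4: cell (0,4)='.' (+4 fires, +6 burnt)
Step 5: cell (0,4)='.' (+3 fires, +4 burnt)
Step 6: cell (0,4)='.' (+2 fires, +3 burnt)
Step 7: cell (0,4)='.' (+2 fires, +2 burnt)
Step 8: cell (0,4)='.' (+0 fires, +2 burnt)
  fire out at step 8

1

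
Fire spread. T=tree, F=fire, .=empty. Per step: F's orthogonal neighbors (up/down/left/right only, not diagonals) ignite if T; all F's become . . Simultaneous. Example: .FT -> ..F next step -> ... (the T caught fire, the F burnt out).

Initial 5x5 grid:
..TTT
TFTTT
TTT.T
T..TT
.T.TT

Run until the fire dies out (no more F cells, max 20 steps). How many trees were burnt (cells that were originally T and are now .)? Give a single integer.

Answer: 16

Derivation:
Step 1: +3 fires, +1 burnt (F count now 3)
Step 2: +4 fires, +3 burnt (F count now 4)
Step 3: +3 fires, +4 burnt (F count now 3)
Step 4: +2 fires, +3 burnt (F count now 2)
Step 5: +1 fires, +2 burnt (F count now 1)
Step 6: +2 fires, +1 burnt (F count now 2)
Step 7: +1 fires, +2 burnt (F count now 1)
Step 8: +0 fires, +1 burnt (F count now 0)
Fire out after step 8
Initially T: 17, now '.': 24
Total burnt (originally-T cells now '.'): 16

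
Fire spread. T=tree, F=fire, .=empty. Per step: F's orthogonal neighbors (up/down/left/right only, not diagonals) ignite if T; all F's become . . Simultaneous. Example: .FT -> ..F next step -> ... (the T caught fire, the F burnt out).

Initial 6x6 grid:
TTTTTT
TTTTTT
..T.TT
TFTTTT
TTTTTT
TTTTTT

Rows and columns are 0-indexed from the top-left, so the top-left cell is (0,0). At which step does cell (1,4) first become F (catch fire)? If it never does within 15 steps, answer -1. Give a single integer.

Step 1: cell (1,4)='T' (+3 fires, +1 burnt)
Step 2: cell (1,4)='T' (+5 fires, +3 burnt)
Step 3: cell (1,4)='T' (+5 fires, +5 burnt)
Step 4: cell (1,4)='T' (+7 fires, +5 burnt)
Step 5: cell (1,4)='F' (+7 fires, +7 burnt)
  -> target ignites at step 5
Step 6: cell (1,4)='.' (+4 fires, +7 burnt)
Step 7: cell (1,4)='.' (+1 fires, +4 burnt)
Step 8: cell (1,4)='.' (+0 fires, +1 burnt)
  fire out at step 8

5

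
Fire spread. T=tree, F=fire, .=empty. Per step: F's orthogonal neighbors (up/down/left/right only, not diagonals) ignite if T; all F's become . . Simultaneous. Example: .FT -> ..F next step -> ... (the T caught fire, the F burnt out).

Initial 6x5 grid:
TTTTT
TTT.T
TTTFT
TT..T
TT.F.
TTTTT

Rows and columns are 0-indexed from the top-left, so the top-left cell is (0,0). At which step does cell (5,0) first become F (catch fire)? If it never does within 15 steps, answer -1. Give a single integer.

Step 1: cell (5,0)='T' (+3 fires, +2 burnt)
Step 2: cell (5,0)='T' (+6 fires, +3 burnt)
Step 3: cell (5,0)='T' (+6 fires, +6 burnt)
Step 4: cell (5,0)='F' (+6 fires, +6 burnt)
  -> target ignites at step 4
Step 5: cell (5,0)='.' (+2 fires, +6 burnt)
Step 6: cell (5,0)='.' (+0 fires, +2 burnt)
  fire out at step 6

4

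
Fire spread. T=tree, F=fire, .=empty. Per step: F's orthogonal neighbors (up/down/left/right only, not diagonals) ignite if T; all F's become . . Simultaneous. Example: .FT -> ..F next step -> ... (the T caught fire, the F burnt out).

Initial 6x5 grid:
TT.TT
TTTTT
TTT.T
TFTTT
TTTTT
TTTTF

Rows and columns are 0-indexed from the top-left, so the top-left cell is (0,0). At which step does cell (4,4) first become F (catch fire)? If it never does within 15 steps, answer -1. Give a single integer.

Step 1: cell (4,4)='F' (+6 fires, +2 burnt)
  -> target ignites at step 1
Step 2: cell (4,4)='.' (+10 fires, +6 burnt)
Step 3: cell (4,4)='.' (+5 fires, +10 burnt)
Step 4: cell (4,4)='.' (+3 fires, +5 burnt)
Step 5: cell (4,4)='.' (+2 fires, +3 burnt)
Step 6: cell (4,4)='.' (+0 fires, +2 burnt)
  fire out at step 6

1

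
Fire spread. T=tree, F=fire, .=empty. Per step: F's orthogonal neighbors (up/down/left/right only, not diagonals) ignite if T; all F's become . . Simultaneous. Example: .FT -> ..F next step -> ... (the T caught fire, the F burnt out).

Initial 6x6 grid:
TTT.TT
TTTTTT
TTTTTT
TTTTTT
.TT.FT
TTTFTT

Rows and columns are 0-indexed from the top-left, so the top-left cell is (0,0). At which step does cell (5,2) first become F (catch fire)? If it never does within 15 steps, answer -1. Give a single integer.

Step 1: cell (5,2)='F' (+4 fires, +2 burnt)
  -> target ignites at step 1
Step 2: cell (5,2)='.' (+6 fires, +4 burnt)
Step 3: cell (5,2)='.' (+6 fires, +6 burnt)
Step 4: cell (5,2)='.' (+5 fires, +6 burnt)
Step 5: cell (5,2)='.' (+4 fires, +5 burnt)
Step 6: cell (5,2)='.' (+3 fires, +4 burnt)
Step 7: cell (5,2)='.' (+2 fires, +3 burnt)
Step 8: cell (5,2)='.' (+1 fires, +2 burnt)
Step 9: cell (5,2)='.' (+0 fires, +1 burnt)
  fire out at step 9

1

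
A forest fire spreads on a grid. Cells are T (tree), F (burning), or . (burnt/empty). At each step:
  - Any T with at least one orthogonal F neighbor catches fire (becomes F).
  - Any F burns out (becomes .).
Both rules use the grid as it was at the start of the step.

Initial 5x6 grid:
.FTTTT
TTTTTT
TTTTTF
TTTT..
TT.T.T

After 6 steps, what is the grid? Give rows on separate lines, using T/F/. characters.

Step 1: 4 trees catch fire, 2 burn out
  ..FTTT
  TFTTTF
  TTTTF.
  TTTT..
  TT.T.T
Step 2: 7 trees catch fire, 4 burn out
  ...FTF
  F.FTF.
  TFTF..
  TTTT..
  TT.T.T
Step 3: 6 trees catch fire, 7 burn out
  ....F.
  ...F..
  F.F...
  TFTF..
  TT.T.T
Step 4: 4 trees catch fire, 6 burn out
  ......
  ......
  ......
  F.F...
  TF.F.T
Step 5: 1 trees catch fire, 4 burn out
  ......
  ......
  ......
  ......
  F....T
Step 6: 0 trees catch fire, 1 burn out
  ......
  ......
  ......
  ......
  .....T

......
......
......
......
.....T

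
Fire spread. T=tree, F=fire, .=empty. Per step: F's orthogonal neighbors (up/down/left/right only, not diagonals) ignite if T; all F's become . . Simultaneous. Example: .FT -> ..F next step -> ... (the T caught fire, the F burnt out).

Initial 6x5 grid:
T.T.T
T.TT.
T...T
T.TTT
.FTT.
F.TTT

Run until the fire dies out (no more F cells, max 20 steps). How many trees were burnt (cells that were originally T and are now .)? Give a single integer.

Step 1: +1 fires, +2 burnt (F count now 1)
Step 2: +3 fires, +1 burnt (F count now 3)
Step 3: +2 fires, +3 burnt (F count now 2)
Step 4: +2 fires, +2 burnt (F count now 2)
Step 5: +1 fires, +2 burnt (F count now 1)
Step 6: +0 fires, +1 burnt (F count now 0)
Fire out after step 6
Initially T: 17, now '.': 22
Total burnt (originally-T cells now '.'): 9

Answer: 9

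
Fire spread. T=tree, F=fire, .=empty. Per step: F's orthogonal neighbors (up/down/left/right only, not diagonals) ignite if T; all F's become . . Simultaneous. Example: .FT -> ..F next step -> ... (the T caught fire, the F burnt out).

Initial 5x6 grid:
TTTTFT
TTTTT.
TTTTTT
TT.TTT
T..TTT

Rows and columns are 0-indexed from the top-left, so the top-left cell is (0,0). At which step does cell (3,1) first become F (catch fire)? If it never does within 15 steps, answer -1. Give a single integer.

Step 1: cell (3,1)='T' (+3 fires, +1 burnt)
Step 2: cell (3,1)='T' (+3 fires, +3 burnt)
Step 3: cell (3,1)='T' (+5 fires, +3 burnt)
Step 4: cell (3,1)='T' (+6 fires, +5 burnt)
Step 5: cell (3,1)='T' (+4 fires, +6 burnt)
Step 6: cell (3,1)='F' (+2 fires, +4 burnt)
  -> target ignites at step 6
Step 7: cell (3,1)='.' (+1 fires, +2 burnt)
Step 8: cell (3,1)='.' (+1 fires, +1 burnt)
Step 9: cell (3,1)='.' (+0 fires, +1 burnt)
  fire out at step 9

6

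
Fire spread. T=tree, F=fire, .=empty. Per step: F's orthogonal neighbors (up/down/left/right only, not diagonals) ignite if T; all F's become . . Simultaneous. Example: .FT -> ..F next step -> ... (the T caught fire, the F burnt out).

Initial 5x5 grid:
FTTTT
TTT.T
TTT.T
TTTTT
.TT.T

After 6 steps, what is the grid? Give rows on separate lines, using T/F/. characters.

Step 1: 2 trees catch fire, 1 burn out
  .FTTT
  FTT.T
  TTT.T
  TTTTT
  .TT.T
Step 2: 3 trees catch fire, 2 burn out
  ..FTT
  .FT.T
  FTT.T
  TTTTT
  .TT.T
Step 3: 4 trees catch fire, 3 burn out
  ...FT
  ..F.T
  .FT.T
  FTTTT
  .TT.T
Step 4: 3 trees catch fire, 4 burn out
  ....F
  ....T
  ..F.T
  .FTTT
  .TT.T
Step 5: 3 trees catch fire, 3 burn out
  .....
  ....F
  ....T
  ..FTT
  .FT.T
Step 6: 3 trees catch fire, 3 burn out
  .....
  .....
  ....F
  ...FT
  ..F.T

.....
.....
....F
...FT
..F.T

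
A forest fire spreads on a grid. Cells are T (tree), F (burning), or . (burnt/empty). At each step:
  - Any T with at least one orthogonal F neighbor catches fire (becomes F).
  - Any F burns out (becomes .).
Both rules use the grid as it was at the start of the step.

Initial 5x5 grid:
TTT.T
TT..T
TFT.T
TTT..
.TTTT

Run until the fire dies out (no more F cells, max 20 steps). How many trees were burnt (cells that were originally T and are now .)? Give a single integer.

Step 1: +4 fires, +1 burnt (F count now 4)
Step 2: +5 fires, +4 burnt (F count now 5)
Step 3: +3 fires, +5 burnt (F count now 3)
Step 4: +1 fires, +3 burnt (F count now 1)
Step 5: +1 fires, +1 burnt (F count now 1)
Step 6: +0 fires, +1 burnt (F count now 0)
Fire out after step 6
Initially T: 17, now '.': 22
Total burnt (originally-T cells now '.'): 14

Answer: 14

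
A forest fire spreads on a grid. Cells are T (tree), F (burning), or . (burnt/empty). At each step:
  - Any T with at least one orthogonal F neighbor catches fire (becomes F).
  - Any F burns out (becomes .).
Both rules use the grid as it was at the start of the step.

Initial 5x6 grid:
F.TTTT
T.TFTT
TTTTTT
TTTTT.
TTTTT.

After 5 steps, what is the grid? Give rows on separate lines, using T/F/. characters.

Step 1: 5 trees catch fire, 2 burn out
  ..TFTT
  F.F.FT
  TTTFTT
  TTTTT.
  TTTTT.
Step 2: 7 trees catch fire, 5 burn out
  ..F.FT
  .....F
  FTF.FT
  TTTFT.
  TTTTT.
Step 3: 7 trees catch fire, 7 burn out
  .....F
  ......
  .F...F
  FTF.F.
  TTTFT.
Step 4: 4 trees catch fire, 7 burn out
  ......
  ......
  ......
  .F....
  FTF.F.
Step 5: 1 trees catch fire, 4 burn out
  ......
  ......
  ......
  ......
  .F....

......
......
......
......
.F....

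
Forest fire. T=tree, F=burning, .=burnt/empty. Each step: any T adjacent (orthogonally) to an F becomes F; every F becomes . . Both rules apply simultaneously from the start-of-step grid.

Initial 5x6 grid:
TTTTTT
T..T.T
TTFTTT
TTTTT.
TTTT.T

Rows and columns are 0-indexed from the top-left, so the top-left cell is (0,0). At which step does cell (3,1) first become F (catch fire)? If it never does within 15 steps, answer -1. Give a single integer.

Step 1: cell (3,1)='T' (+3 fires, +1 burnt)
Step 2: cell (3,1)='F' (+6 fires, +3 burnt)
  -> target ignites at step 2
Step 3: cell (3,1)='.' (+7 fires, +6 burnt)
Step 4: cell (3,1)='.' (+5 fires, +7 burnt)
Step 5: cell (3,1)='.' (+2 fires, +5 burnt)
Step 6: cell (3,1)='.' (+0 fires, +2 burnt)
  fire out at step 6

2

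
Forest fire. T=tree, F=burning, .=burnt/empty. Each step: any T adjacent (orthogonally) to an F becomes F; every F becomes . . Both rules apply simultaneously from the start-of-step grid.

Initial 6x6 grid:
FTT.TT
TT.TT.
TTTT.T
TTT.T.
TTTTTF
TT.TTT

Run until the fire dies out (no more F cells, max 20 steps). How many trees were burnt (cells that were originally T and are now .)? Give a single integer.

Answer: 26

Derivation:
Step 1: +4 fires, +2 burnt (F count now 4)
Step 2: +6 fires, +4 burnt (F count now 6)
Step 3: +4 fires, +6 burnt (F count now 4)
Step 4: +5 fires, +4 burnt (F count now 5)
Step 5: +3 fires, +5 burnt (F count now 3)
Step 6: +1 fires, +3 burnt (F count now 1)
Step 7: +1 fires, +1 burnt (F count now 1)
Step 8: +1 fires, +1 burnt (F count now 1)
Step 9: +1 fires, +1 burnt (F count now 1)
Step 10: +0 fires, +1 burnt (F count now 0)
Fire out after step 10
Initially T: 27, now '.': 35
Total burnt (originally-T cells now '.'): 26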